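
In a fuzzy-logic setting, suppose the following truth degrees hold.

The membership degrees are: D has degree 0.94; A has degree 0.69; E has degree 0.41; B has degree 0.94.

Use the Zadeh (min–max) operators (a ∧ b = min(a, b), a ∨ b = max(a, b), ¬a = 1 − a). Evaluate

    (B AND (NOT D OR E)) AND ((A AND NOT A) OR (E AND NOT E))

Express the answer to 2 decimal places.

NOT D = 1 − 0.94 = 0.06
NOT D OR E = max(a, b) on (0.06, 0.41) = 0.41
B AND (NOT D OR E) = min(a, b) on (0.94, 0.41) = 0.41
NOT A = 1 − 0.69 = 0.31
A AND NOT A = min(a, b) on (0.69, 0.31) = 0.31
NOT E = 1 − 0.41 = 0.59
E AND NOT E = min(a, b) on (0.41, 0.59) = 0.41
(A AND NOT A) OR (E AND NOT E) = max(a, b) on (0.31, 0.41) = 0.41
(B AND (NOT D OR E)) AND ((A AND NOT A) OR (E AND NOT E)) = min(a, b) on (0.41, 0.41) = 0.41

0.41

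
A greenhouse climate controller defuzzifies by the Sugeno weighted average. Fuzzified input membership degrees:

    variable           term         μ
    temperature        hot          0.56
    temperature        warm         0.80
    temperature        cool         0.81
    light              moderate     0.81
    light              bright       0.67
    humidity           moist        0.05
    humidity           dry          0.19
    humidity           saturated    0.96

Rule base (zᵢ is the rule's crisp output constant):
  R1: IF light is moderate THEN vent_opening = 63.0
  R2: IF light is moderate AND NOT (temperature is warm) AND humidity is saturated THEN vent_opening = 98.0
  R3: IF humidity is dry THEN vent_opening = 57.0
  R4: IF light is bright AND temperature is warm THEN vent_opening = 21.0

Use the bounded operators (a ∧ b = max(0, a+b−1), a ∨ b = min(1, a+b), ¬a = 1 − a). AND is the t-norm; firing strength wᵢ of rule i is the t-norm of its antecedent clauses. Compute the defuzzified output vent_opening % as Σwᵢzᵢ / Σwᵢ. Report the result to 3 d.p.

48.796

R1 (z=63.0): moderate=0.81 → w = 0.81
R2 (z=98.0): moderate=0.81, ¬warm=1−0.80=0.20, saturated=0.96; AND[max(0, a+b−1)] → w = 0.00
R3 (z=57.0): dry=0.19 → w = 0.19
R4 (z=21.0): bright=0.67, warm=0.80; AND[max(0, a+b−1)] → w = 0.47
Weighted average = (0.81·63.0 + 0.00·98.0 + 0.19·57.0 + 0.47·21.0) / (0.81 + 0.00 + 0.19 + 0.47)
  = 71.7300 / 1.4700 = 48.796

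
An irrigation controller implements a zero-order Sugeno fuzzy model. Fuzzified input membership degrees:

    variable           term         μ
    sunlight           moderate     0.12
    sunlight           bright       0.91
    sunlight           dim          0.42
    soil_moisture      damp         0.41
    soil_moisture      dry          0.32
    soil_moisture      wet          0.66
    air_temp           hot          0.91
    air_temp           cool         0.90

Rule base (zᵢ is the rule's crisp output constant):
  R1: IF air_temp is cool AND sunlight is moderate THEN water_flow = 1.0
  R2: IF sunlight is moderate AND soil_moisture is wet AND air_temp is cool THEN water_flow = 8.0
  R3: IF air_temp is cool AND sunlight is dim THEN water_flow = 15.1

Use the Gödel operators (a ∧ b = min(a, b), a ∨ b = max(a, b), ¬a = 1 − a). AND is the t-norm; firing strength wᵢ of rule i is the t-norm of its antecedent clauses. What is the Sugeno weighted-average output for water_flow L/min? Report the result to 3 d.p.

11.245

R1 (z=1.0): cool=0.90, moderate=0.12; AND[min(a, b)] → w = 0.12
R2 (z=8.0): moderate=0.12, wet=0.66, cool=0.90; AND[min(a, b)] → w = 0.12
R3 (z=15.1): cool=0.90, dim=0.42; AND[min(a, b)] → w = 0.42
Weighted average = (0.12·1.0 + 0.12·8.0 + 0.42·15.1) / (0.12 + 0.12 + 0.42)
  = 7.4220 / 0.6600 = 11.245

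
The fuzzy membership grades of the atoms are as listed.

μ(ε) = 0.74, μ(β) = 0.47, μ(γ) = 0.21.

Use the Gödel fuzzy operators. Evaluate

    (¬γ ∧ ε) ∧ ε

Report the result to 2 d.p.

¬γ = 1 − 0.21 = 0.79
¬γ ∧ ε = min(a, b) on (0.79, 0.74) = 0.74
(¬γ ∧ ε) ∧ ε = min(a, b) on (0.74, 0.74) = 0.74

0.74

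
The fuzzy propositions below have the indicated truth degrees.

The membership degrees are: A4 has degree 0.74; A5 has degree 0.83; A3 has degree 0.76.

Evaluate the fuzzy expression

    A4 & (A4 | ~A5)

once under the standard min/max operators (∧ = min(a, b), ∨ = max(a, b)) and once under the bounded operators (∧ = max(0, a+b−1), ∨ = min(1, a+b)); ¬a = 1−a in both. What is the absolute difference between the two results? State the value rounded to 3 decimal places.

0.090

Under standard min/max:
  ~A5 = 1 − 0.83 = 0.17
  A4 | ~A5 = max(a, b) on (0.74, 0.17) = 0.74
  A4 & (A4 | ~A5) = min(a, b) on (0.74, 0.74) = 0.74
  → value = 0.7400
Under bounded:
  ~A5 = 1 − 0.83 = 0.17
  A4 | ~A5 = min(1, a+b) on (0.74, 0.17) = 0.91
  A4 & (A4 | ~A5) = max(0, a+b−1) on (0.74, 0.91) = 0.65
  → value = 0.6500
|0.7400 − 0.6500| = 0.090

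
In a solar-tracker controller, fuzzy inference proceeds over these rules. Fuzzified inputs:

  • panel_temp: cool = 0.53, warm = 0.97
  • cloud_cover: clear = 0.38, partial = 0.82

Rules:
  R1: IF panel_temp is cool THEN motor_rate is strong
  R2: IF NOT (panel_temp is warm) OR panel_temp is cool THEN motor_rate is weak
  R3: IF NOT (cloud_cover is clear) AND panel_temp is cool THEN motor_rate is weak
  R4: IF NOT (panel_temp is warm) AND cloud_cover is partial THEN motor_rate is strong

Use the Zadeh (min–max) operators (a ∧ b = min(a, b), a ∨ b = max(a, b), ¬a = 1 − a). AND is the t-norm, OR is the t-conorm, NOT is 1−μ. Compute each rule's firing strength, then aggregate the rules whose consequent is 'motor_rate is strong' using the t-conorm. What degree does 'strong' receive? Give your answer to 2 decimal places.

0.53

R1: cool=0.53 → w = 0.53
R2: ¬warm=1−0.97=0.03, cool=0.53; OR[max(a, b)] → w = 0.53
R3: ¬clear=1−0.38=0.62, cool=0.53; AND[min(a, b)] → w = 0.53
R4: ¬warm=1−0.97=0.03, partial=0.82; AND[min(a, b)] → w = 0.03
Rules with consequent 'strong': {R1, R4} → strengths 0.53, 0.03
Aggregate via t-conorm [max(a, b)]: 0.53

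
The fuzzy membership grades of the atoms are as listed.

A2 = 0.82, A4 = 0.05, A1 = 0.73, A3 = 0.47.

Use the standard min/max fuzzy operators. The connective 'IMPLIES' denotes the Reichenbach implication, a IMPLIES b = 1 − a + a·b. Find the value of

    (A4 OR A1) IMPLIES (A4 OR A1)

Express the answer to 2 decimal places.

0.80

A4 OR A1 = max(a, b) on (0.05, 0.73) = 0.73
A4 OR A1 = max(a, b) on (0.05, 0.73) = 0.73
(A4 OR A1) IMPLIES (A4 OR A1)  [Reichenbach: 1 − a + a·b] with a=0.73, b=0.73 → 0.80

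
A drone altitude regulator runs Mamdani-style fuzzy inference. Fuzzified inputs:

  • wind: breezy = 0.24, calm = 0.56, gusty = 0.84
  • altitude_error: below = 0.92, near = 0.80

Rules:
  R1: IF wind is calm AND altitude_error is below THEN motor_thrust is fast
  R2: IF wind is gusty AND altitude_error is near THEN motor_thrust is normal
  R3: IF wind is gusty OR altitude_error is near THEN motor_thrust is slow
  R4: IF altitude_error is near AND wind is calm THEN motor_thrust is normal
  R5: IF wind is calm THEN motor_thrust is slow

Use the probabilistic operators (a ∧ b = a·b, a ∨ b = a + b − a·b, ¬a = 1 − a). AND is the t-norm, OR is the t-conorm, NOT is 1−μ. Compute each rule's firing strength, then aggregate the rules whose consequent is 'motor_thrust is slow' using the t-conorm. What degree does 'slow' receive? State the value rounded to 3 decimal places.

R1: calm=0.56, below=0.92; AND[a·b] → w = 0.5152
R2: gusty=0.84, near=0.80; AND[a·b] → w = 0.6720
R3: gusty=0.84, near=0.80; OR[a + b − a·b] → w = 0.9680
R4: near=0.80, calm=0.56; AND[a·b] → w = 0.4480
R5: calm=0.56 → w = 0.5600
Rules with consequent 'slow': {R3, R5} → strengths 0.9680, 0.5600
Aggregate via t-conorm [a + b − a·b]: 0.9859

0.986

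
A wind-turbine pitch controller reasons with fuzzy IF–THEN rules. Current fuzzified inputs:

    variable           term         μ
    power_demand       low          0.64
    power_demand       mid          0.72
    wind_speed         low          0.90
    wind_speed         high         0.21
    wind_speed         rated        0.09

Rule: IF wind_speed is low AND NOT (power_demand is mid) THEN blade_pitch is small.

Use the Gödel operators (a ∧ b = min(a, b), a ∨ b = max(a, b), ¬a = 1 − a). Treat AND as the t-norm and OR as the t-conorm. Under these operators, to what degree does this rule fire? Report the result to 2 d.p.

firing strength: low=0.90, ¬mid=1−0.72=0.28; AND[min(a, b)] → w = 0.28

0.28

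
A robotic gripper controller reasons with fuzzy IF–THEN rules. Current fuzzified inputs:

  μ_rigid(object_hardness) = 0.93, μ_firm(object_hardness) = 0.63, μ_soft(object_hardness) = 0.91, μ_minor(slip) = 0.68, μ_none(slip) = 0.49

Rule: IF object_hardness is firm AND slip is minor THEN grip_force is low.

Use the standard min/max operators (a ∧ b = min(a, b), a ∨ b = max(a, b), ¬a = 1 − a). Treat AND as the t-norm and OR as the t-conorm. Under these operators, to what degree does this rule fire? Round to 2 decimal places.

firing strength: firm=0.63, minor=0.68; AND[min(a, b)] → w = 0.63

0.63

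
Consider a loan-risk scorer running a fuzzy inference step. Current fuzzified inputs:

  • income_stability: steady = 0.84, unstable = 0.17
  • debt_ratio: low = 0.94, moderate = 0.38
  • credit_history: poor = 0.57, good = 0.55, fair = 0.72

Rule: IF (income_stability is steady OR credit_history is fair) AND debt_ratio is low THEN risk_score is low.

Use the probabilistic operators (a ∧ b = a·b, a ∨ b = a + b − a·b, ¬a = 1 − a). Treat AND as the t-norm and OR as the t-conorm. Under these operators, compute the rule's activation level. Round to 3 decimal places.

firing strength: (steady=0.84 OR fair=0.72) = 0.9552; AND[a·b] with low=0.94 → w = 0.8979

0.898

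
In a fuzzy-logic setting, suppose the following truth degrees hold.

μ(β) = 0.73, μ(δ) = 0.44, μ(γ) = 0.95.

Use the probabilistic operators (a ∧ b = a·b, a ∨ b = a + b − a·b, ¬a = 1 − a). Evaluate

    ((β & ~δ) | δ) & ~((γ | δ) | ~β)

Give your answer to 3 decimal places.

0.014

~δ = 1 − 0.4400 = 0.5600
β & ~δ = a·b on (0.7300, 0.5600) = 0.4088
(β & ~δ) | δ = a + b − a·b on (0.4088, 0.4400) = 0.6689
γ | δ = a + b − a·b on (0.9500, 0.4400) = 0.9720
~β = 1 − 0.7300 = 0.2700
(γ | δ) | ~β = a + b − a·b on (0.9720, 0.2700) = 0.9796
~((γ | δ) | ~β) = 1 − 0.9796 = 0.0204
((β & ~δ) | δ) & ~((γ | δ) | ~β) = a·b on (0.6689, 0.0204) = 0.0137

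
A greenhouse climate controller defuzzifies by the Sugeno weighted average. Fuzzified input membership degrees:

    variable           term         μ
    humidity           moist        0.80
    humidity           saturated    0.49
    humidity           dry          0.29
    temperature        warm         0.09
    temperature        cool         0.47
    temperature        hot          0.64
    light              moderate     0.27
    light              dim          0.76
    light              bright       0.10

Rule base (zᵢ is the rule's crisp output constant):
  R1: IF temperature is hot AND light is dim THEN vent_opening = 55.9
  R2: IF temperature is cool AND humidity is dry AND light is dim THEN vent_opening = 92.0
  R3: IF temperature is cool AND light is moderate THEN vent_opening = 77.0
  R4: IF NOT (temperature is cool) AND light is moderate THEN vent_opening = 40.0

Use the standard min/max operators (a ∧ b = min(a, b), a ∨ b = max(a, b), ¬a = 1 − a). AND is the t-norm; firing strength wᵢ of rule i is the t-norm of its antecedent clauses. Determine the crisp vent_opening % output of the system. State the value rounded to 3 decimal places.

R1 (z=55.9): hot=0.64, dim=0.76; AND[min(a, b)] → w = 0.64
R2 (z=92.0): cool=0.47, dry=0.29, dim=0.76; AND[min(a, b)] → w = 0.29
R3 (z=77.0): cool=0.47, moderate=0.27; AND[min(a, b)] → w = 0.27
R4 (z=40.0): ¬cool=1−0.47=0.53, moderate=0.27; AND[min(a, b)] → w = 0.27
Weighted average = (0.64·55.9 + 0.29·92.0 + 0.27·77.0 + 0.27·40.0) / (0.64 + 0.29 + 0.27 + 0.27)
  = 94.0460 / 1.4700 = 63.977

63.977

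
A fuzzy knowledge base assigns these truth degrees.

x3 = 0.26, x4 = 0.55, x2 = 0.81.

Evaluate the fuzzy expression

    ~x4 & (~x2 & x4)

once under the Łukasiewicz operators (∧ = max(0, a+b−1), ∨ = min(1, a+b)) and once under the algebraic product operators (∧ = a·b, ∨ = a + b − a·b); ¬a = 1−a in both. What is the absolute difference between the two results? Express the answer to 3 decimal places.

0.047

Under Łukasiewicz:
  ~x4 = 1 − 0.55 = 0.45
  ~x2 = 1 − 0.81 = 0.19
  ~x2 & x4 = max(0, a+b−1) on (0.19, 0.55) = 0.00
  ~x4 & (~x2 & x4) = max(0, a+b−1) on (0.45, 0.00) = 0.00
  → value = 0.0000
Under algebraic product:
  ~x4 = 1 − 0.5500 = 0.4500
  ~x2 = 1 − 0.8100 = 0.1900
  ~x2 & x4 = a·b on (0.1900, 0.5500) = 0.1045
  ~x4 & (~x2 & x4) = a·b on (0.4500, 0.1045) = 0.0470
  → value = 0.0470
|0.0000 − 0.0470| = 0.047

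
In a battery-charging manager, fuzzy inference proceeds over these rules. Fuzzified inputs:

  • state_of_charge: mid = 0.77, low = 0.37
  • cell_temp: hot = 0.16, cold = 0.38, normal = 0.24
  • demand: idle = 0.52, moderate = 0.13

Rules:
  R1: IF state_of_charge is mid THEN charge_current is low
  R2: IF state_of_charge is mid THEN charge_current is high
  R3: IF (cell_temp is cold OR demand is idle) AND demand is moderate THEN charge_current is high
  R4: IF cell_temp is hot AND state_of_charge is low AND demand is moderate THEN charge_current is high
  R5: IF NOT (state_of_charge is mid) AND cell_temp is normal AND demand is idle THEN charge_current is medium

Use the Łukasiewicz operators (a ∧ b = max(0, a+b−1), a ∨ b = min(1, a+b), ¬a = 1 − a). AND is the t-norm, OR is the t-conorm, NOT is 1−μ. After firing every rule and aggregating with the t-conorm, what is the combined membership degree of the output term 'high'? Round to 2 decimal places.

R1: mid=0.77 → w = 0.77
R2: mid=0.77 → w = 0.77
R3: (cold=0.38 OR idle=0.52) = 0.90; AND[max(0, a+b−1)] with moderate=0.13 → w = 0.03
R4: hot=0.16, low=0.37, moderate=0.13; AND[max(0, a+b−1)] → w = 0.00
R5: ¬mid=1−0.77=0.23, normal=0.24, idle=0.52; AND[max(0, a+b−1)] → w = 0.00
Rules with consequent 'high': {R2, R3, R4} → strengths 0.77, 0.03, 0.00
Aggregate via t-conorm [min(1, a+b)]: 0.80

0.80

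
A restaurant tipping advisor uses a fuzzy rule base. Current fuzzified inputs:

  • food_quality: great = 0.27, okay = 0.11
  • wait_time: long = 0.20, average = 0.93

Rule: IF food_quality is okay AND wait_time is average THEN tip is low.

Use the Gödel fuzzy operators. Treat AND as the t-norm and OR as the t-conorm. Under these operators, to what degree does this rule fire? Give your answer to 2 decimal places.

firing strength: okay=0.11, average=0.93; AND[min(a, b)] → w = 0.11

0.11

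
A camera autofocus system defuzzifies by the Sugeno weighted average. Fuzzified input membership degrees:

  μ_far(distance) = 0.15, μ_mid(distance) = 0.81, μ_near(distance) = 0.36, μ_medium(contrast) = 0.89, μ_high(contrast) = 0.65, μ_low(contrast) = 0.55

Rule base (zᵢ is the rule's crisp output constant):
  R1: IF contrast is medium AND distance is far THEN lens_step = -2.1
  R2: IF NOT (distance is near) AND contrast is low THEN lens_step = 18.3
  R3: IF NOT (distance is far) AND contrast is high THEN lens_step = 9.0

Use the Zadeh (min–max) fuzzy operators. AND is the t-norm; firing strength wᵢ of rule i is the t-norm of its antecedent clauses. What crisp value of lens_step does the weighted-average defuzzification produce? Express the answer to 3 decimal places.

R1 (z=-2.1): medium=0.89, far=0.15; AND[min(a, b)] → w = 0.15
R2 (z=18.3): ¬near=1−0.36=0.64, low=0.55; AND[min(a, b)] → w = 0.55
R3 (z=9.0): ¬far=1−0.15=0.85, high=0.65; AND[min(a, b)] → w = 0.65
Weighted average = (0.15·-2.1 + 0.55·18.3 + 0.65·9.0) / (0.15 + 0.55 + 0.65)
  = 15.6000 / 1.3500 = 11.556

11.556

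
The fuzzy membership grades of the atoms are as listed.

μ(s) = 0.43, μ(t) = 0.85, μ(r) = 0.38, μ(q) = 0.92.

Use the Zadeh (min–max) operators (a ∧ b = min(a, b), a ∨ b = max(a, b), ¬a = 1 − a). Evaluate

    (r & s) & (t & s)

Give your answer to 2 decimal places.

r & s = min(a, b) on (0.38, 0.43) = 0.38
t & s = min(a, b) on (0.85, 0.43) = 0.43
(r & s) & (t & s) = min(a, b) on (0.38, 0.43) = 0.38

0.38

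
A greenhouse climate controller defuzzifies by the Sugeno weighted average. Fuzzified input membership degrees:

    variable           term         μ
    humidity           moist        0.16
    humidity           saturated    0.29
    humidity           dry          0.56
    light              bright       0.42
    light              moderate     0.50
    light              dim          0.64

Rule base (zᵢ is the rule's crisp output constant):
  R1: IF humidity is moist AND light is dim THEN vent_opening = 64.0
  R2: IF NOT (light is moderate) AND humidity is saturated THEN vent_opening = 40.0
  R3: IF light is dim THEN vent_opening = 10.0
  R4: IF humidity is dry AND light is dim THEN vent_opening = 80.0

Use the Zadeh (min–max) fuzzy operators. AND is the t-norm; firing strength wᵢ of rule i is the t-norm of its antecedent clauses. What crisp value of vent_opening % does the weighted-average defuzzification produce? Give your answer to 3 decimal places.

44.267

R1 (z=64.0): moist=0.16, dim=0.64; AND[min(a, b)] → w = 0.16
R2 (z=40.0): ¬moderate=1−0.50=0.50, saturated=0.29; AND[min(a, b)] → w = 0.29
R3 (z=10.0): dim=0.64 → w = 0.64
R4 (z=80.0): dry=0.56, dim=0.64; AND[min(a, b)] → w = 0.56
Weighted average = (0.16·64.0 + 0.29·40.0 + 0.64·10.0 + 0.56·80.0) / (0.16 + 0.29 + 0.64 + 0.56)
  = 73.0400 / 1.6500 = 44.267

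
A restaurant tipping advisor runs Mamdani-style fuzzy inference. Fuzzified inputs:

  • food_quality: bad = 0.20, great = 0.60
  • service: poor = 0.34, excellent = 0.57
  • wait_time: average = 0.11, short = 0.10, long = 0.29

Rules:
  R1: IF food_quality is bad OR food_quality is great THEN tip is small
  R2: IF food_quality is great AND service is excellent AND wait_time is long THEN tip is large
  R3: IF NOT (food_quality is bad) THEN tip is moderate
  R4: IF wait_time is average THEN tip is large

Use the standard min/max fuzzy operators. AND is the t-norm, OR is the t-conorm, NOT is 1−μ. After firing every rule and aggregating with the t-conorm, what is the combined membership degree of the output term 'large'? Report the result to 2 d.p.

R1: bad=0.20, great=0.60; OR[max(a, b)] → w = 0.60
R2: great=0.60, excellent=0.57, long=0.29; AND[min(a, b)] → w = 0.29
R3: ¬bad=1−0.20=0.80 → w = 0.80
R4: average=0.11 → w = 0.11
Rules with consequent 'large': {R2, R4} → strengths 0.29, 0.11
Aggregate via t-conorm [max(a, b)]: 0.29

0.29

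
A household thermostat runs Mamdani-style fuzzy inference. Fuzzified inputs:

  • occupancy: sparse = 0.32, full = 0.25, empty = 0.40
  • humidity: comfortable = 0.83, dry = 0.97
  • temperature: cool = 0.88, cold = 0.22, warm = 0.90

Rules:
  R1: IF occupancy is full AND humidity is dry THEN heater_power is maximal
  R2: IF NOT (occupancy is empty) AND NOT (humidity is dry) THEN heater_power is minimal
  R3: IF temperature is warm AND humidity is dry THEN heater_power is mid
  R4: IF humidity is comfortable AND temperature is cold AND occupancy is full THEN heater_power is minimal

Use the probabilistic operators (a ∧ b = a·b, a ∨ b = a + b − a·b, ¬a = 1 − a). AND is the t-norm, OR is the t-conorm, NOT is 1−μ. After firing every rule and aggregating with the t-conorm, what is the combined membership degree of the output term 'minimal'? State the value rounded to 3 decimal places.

0.063

R1: full=0.25, dry=0.97; AND[a·b] → w = 0.2425
R2: ¬empty=1−0.40=0.60, ¬dry=1−0.97=0.03; AND[a·b] → w = 0.0180
R3: warm=0.90, dry=0.97; AND[a·b] → w = 0.8730
R4: comfortable=0.83, cold=0.22, full=0.25; AND[a·b] → w = 0.0456
Rules with consequent 'minimal': {R2, R4} → strengths 0.0180, 0.0456
Aggregate via t-conorm [a + b − a·b]: 0.0628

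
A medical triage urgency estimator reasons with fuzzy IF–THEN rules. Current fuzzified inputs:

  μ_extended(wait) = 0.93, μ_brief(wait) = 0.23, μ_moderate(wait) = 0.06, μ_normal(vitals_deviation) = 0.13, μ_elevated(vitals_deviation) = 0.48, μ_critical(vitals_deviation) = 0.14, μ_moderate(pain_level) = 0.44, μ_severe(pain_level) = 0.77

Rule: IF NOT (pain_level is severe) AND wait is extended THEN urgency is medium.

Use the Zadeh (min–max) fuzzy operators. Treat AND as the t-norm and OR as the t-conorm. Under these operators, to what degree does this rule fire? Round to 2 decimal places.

firing strength: ¬severe=1−0.77=0.23, extended=0.93; AND[min(a, b)] → w = 0.23

0.23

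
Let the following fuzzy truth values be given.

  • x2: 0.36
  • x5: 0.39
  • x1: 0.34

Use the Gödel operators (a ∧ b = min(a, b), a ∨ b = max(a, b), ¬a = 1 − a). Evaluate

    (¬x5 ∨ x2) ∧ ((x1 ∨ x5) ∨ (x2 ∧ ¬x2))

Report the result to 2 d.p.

¬x5 = 1 − 0.39 = 0.61
¬x5 ∨ x2 = max(a, b) on (0.61, 0.36) = 0.61
x1 ∨ x5 = max(a, b) on (0.34, 0.39) = 0.39
¬x2 = 1 − 0.36 = 0.64
x2 ∧ ¬x2 = min(a, b) on (0.36, 0.64) = 0.36
(x1 ∨ x5) ∨ (x2 ∧ ¬x2) = max(a, b) on (0.39, 0.36) = 0.39
(¬x5 ∨ x2) ∧ ((x1 ∨ x5) ∨ (x2 ∧ ¬x2)) = min(a, b) on (0.61, 0.39) = 0.39

0.39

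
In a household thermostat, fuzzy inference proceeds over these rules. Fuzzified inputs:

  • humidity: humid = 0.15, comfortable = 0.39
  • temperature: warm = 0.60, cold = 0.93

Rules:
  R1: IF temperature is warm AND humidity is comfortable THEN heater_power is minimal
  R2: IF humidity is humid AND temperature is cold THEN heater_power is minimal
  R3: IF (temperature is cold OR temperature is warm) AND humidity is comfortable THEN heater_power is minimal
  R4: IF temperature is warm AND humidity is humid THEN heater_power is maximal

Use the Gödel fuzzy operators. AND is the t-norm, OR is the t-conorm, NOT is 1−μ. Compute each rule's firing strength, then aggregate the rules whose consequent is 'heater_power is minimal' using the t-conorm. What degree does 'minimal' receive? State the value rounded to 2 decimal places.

R1: warm=0.60, comfortable=0.39; AND[min(a, b)] → w = 0.39
R2: humid=0.15, cold=0.93; AND[min(a, b)] → w = 0.15
R3: (cold=0.93 OR warm=0.60) = 0.93; AND[min(a, b)] with comfortable=0.39 → w = 0.39
R4: warm=0.60, humid=0.15; AND[min(a, b)] → w = 0.15
Rules with consequent 'minimal': {R1, R2, R3} → strengths 0.39, 0.15, 0.39
Aggregate via t-conorm [max(a, b)]: 0.39

0.39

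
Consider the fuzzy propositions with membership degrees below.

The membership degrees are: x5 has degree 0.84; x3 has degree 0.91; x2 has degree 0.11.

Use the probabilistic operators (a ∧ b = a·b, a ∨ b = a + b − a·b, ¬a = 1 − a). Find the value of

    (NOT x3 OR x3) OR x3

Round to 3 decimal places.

NOT x3 = 1 − 0.9100 = 0.0900
NOT x3 OR x3 = a + b − a·b on (0.0900, 0.9100) = 0.9181
(NOT x3 OR x3) OR x3 = a + b − a·b on (0.9181, 0.9100) = 0.9926

0.993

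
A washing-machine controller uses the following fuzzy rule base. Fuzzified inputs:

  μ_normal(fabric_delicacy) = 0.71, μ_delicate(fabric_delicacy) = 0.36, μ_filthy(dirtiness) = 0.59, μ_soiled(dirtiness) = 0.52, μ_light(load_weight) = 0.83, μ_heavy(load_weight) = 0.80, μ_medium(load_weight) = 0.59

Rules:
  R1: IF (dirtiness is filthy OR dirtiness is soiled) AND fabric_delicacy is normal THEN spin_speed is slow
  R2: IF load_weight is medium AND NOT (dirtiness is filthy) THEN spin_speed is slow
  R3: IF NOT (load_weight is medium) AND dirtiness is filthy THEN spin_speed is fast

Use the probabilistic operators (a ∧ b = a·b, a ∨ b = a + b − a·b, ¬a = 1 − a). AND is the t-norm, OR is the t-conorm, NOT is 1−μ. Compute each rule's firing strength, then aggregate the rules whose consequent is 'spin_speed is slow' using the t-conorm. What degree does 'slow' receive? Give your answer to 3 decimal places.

R1: (filthy=0.59 OR soiled=0.52) = 0.8032; AND[a·b] with normal=0.71 → w = 0.5703
R2: medium=0.59, ¬filthy=1−0.59=0.41; AND[a·b] → w = 0.2419
R3: ¬medium=1−0.59=0.41, filthy=0.59; AND[a·b] → w = 0.2419
Rules with consequent 'slow': {R1, R2} → strengths 0.5703, 0.2419
Aggregate via t-conorm [a + b − a·b]: 0.6742

0.674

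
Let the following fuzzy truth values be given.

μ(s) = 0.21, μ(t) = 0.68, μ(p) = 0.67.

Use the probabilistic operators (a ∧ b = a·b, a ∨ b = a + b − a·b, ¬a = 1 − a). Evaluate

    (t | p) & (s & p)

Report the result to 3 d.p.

0.126

t | p = a + b − a·b on (0.6800, 0.6700) = 0.8944
s & p = a·b on (0.2100, 0.6700) = 0.1407
(t | p) & (s & p) = a·b on (0.8944, 0.1407) = 0.1258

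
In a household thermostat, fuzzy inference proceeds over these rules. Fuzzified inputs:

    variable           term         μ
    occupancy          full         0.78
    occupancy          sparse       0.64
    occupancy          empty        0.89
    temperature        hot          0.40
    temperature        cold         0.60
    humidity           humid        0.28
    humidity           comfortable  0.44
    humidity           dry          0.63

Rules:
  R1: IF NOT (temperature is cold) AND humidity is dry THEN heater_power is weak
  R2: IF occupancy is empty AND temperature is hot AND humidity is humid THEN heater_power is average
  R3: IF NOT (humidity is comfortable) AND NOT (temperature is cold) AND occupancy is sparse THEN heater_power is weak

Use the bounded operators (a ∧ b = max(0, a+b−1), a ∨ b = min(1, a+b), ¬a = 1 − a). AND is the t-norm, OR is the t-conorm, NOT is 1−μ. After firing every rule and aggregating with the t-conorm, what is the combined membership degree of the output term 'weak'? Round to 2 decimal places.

0.03

R1: ¬cold=1−0.60=0.40, dry=0.63; AND[max(0, a+b−1)] → w = 0.03
R2: empty=0.89, hot=0.40, humid=0.28; AND[max(0, a+b−1)] → w = 0.00
R3: ¬comfortable=1−0.44=0.56, ¬cold=1−0.60=0.40, sparse=0.64; AND[max(0, a+b−1)] → w = 0.00
Rules with consequent 'weak': {R1, R3} → strengths 0.03, 0.00
Aggregate via t-conorm [min(1, a+b)]: 0.03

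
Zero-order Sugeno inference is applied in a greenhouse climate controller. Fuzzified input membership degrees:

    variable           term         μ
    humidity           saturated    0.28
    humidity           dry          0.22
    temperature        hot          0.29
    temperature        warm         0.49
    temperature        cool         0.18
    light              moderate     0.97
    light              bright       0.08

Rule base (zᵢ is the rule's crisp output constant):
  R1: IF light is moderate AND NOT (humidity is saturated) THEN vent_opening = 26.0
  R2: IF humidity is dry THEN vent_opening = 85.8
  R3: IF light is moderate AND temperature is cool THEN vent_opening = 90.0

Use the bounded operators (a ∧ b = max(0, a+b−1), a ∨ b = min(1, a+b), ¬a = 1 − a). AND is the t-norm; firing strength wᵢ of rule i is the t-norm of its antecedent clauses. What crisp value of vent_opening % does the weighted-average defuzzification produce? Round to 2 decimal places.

47.47

R1 (z=26.0): moderate=0.97, ¬saturated=1−0.28=0.72; AND[max(0, a+b−1)] → w = 0.69
R2 (z=85.8): dry=0.22 → w = 0.22
R3 (z=90.0): moderate=0.97, cool=0.18; AND[max(0, a+b−1)] → w = 0.15
Weighted average = (0.69·26.0 + 0.22·85.8 + 0.15·90.0) / (0.69 + 0.22 + 0.15)
  = 50.3160 / 1.0600 = 47.47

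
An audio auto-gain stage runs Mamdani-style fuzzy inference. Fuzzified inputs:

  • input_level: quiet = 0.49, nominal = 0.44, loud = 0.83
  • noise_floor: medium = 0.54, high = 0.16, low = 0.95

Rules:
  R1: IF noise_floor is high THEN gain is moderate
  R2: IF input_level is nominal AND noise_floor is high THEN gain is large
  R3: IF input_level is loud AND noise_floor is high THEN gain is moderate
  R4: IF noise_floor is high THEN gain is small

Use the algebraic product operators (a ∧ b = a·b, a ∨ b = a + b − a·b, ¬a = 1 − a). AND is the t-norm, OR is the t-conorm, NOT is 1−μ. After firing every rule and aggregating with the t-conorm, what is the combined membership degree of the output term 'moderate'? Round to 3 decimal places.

R1: high=0.16 → w = 0.1600
R2: nominal=0.44, high=0.16; AND[a·b] → w = 0.0704
R3: loud=0.83, high=0.16; AND[a·b] → w = 0.1328
R4: high=0.16 → w = 0.1600
Rules with consequent 'moderate': {R1, R3} → strengths 0.1600, 0.1328
Aggregate via t-conorm [a + b − a·b]: 0.2716

0.272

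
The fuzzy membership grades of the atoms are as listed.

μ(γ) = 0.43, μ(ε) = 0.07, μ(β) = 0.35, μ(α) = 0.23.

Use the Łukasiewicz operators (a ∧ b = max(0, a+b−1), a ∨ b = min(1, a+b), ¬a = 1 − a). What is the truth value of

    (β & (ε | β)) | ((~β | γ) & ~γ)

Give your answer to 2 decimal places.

ε | β = min(1, a+b) on (0.07, 0.35) = 0.42
β & (ε | β) = max(0, a+b−1) on (0.35, 0.42) = 0.00
~β = 1 − 0.35 = 0.65
~β | γ = min(1, a+b) on (0.65, 0.43) = 1.00
~γ = 1 − 0.43 = 0.57
(~β | γ) & ~γ = max(0, a+b−1) on (1.00, 0.57) = 0.57
(β & (ε | β)) | ((~β | γ) & ~γ) = min(1, a+b) on (0.00, 0.57) = 0.57

0.57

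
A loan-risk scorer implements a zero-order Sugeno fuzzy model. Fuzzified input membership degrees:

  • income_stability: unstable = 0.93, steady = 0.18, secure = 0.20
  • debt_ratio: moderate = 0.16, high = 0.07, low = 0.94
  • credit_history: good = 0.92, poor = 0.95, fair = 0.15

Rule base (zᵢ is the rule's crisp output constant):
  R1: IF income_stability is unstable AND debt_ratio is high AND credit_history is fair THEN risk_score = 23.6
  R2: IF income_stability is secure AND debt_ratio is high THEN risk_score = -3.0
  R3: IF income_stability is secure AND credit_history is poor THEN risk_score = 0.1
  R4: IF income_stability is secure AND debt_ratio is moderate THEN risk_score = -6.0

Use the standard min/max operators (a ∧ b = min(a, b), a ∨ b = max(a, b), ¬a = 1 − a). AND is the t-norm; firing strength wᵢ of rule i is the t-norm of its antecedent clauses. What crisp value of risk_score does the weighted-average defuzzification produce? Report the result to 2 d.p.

R1 (z=23.6): unstable=0.93, high=0.07, fair=0.15; AND[min(a, b)] → w = 0.07
R2 (z=-3.0): secure=0.20, high=0.07; AND[min(a, b)] → w = 0.07
R3 (z=0.1): secure=0.20, poor=0.95; AND[min(a, b)] → w = 0.20
R4 (z=-6.0): secure=0.20, moderate=0.16; AND[min(a, b)] → w = 0.16
Weighted average = (0.07·23.6 + 0.07·-3.0 + 0.20·0.1 + 0.16·-6.0) / (0.07 + 0.07 + 0.20 + 0.16)
  = 0.5020 / 0.5000 = 1.00

1.00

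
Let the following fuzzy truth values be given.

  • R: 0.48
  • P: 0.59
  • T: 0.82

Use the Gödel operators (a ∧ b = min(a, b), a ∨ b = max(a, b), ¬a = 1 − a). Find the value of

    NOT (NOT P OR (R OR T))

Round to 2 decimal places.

NOT P = 1 − 0.59 = 0.41
R OR T = max(a, b) on (0.48, 0.82) = 0.82
NOT P OR (R OR T) = max(a, b) on (0.41, 0.82) = 0.82
NOT (NOT P OR (R OR T)) = 1 − 0.82 = 0.18

0.18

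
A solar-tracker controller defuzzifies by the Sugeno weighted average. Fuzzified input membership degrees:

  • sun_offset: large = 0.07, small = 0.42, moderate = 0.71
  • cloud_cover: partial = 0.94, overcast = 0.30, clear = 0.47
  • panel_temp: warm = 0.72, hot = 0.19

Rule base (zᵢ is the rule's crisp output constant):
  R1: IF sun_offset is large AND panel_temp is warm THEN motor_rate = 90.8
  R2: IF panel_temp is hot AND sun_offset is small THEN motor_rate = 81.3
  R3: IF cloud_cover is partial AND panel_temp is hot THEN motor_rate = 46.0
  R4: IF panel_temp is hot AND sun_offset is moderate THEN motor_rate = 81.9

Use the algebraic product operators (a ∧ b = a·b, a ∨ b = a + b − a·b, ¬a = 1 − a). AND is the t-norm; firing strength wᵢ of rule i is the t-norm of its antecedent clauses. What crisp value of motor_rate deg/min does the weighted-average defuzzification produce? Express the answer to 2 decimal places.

R1 (z=90.8): large=0.07, warm=0.72; AND[a·b] → w = 0.0504
R2 (z=81.3): hot=0.19, small=0.42; AND[a·b] → w = 0.0798
R3 (z=46.0): partial=0.94, hot=0.19; AND[a·b] → w = 0.1786
R4 (z=81.9): hot=0.19, moderate=0.71; AND[a·b] → w = 0.1349
Weighted average = (0.0504·90.8 + 0.0798·81.3 + 0.1786·46.0 + 0.1349·81.9) / (0.0504 + 0.0798 + 0.1786 + 0.1349)
  = 30.3280 / 0.4437 = 68.35

68.35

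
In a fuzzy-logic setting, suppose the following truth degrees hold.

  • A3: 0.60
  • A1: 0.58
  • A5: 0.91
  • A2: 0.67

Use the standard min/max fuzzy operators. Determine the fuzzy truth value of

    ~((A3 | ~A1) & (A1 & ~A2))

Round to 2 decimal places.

0.67

~A1 = 1 − 0.58 = 0.42
A3 | ~A1 = max(a, b) on (0.60, 0.42) = 0.60
~A2 = 1 − 0.67 = 0.33
A1 & ~A2 = min(a, b) on (0.58, 0.33) = 0.33
(A3 | ~A1) & (A1 & ~A2) = min(a, b) on (0.60, 0.33) = 0.33
~((A3 | ~A1) & (A1 & ~A2)) = 1 − 0.33 = 0.67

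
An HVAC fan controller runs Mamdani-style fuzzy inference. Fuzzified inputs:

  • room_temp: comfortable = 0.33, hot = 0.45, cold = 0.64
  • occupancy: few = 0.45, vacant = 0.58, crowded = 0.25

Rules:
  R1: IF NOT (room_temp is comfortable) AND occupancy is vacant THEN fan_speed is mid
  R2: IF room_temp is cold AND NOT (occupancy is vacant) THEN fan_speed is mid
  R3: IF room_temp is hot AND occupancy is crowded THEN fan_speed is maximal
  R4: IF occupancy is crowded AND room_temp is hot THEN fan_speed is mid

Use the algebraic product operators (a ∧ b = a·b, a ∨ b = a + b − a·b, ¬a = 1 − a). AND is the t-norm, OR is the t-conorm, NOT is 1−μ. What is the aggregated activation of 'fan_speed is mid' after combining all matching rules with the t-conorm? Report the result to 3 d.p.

R1: ¬comfortable=1−0.33=0.67, vacant=0.58; AND[a·b] → w = 0.3886
R2: cold=0.64, ¬vacant=1−0.58=0.42; AND[a·b] → w = 0.2688
R3: hot=0.45, crowded=0.25; AND[a·b] → w = 0.1125
R4: crowded=0.25, hot=0.45; AND[a·b] → w = 0.1125
Rules with consequent 'mid': {R1, R2, R4} → strengths 0.3886, 0.2688, 0.1125
Aggregate via t-conorm [a + b − a·b]: 0.6032

0.603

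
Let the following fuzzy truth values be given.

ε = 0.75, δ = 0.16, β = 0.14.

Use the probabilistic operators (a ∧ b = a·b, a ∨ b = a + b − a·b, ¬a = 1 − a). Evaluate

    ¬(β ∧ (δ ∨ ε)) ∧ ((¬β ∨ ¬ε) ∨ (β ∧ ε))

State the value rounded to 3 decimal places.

δ ∨ ε = a + b − a·b on (0.1600, 0.7500) = 0.7900
β ∧ (δ ∨ ε) = a·b on (0.1400, 0.7900) = 0.1106
¬(β ∧ (δ ∨ ε)) = 1 − 0.1106 = 0.8894
¬β = 1 − 0.1400 = 0.8600
¬ε = 1 − 0.7500 = 0.2500
¬β ∨ ¬ε = a + b − a·b on (0.8600, 0.2500) = 0.8950
β ∧ ε = a·b on (0.1400, 0.7500) = 0.1050
(¬β ∨ ¬ε) ∨ (β ∧ ε) = a + b − a·b on (0.8950, 0.1050) = 0.9060
¬(β ∧ (δ ∨ ε)) ∧ ((¬β ∨ ¬ε) ∨ (β ∧ ε)) = a·b on (0.8894, 0.9060) = 0.8058

0.806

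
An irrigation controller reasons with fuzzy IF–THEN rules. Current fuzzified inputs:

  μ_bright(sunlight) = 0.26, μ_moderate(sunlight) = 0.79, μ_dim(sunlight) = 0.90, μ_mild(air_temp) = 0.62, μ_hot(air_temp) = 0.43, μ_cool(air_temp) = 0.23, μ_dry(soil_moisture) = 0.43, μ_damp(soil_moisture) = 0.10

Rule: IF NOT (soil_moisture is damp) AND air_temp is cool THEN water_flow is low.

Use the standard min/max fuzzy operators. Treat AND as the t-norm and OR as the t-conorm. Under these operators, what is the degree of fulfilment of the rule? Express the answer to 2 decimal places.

firing strength: ¬damp=1−0.10=0.90, cool=0.23; AND[min(a, b)] → w = 0.23

0.23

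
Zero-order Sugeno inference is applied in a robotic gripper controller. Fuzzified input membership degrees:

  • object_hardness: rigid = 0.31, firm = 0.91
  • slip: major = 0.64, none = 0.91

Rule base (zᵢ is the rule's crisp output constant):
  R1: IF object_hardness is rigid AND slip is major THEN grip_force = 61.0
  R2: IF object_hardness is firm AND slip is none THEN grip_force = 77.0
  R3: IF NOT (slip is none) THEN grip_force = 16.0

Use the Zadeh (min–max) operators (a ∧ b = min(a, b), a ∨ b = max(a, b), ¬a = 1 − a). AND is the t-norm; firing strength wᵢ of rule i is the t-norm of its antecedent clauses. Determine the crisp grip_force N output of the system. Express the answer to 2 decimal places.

R1 (z=61.0): rigid=0.31, major=0.64; AND[min(a, b)] → w = 0.31
R2 (z=77.0): firm=0.91, none=0.91; AND[min(a, b)] → w = 0.91
R3 (z=16.0): ¬none=1−0.91=0.09 → w = 0.09
Weighted average = (0.31·61.0 + 0.91·77.0 + 0.09·16.0) / (0.31 + 0.91 + 0.09)
  = 90.4200 / 1.3100 = 69.02

69.02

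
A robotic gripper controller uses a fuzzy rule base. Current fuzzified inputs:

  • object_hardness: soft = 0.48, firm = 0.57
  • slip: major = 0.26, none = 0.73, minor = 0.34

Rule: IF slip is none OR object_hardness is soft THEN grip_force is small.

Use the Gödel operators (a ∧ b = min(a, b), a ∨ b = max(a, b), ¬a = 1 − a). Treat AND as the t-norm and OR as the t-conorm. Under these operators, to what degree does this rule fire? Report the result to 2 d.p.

firing strength: none=0.73, soft=0.48; OR[max(a, b)] → w = 0.73

0.73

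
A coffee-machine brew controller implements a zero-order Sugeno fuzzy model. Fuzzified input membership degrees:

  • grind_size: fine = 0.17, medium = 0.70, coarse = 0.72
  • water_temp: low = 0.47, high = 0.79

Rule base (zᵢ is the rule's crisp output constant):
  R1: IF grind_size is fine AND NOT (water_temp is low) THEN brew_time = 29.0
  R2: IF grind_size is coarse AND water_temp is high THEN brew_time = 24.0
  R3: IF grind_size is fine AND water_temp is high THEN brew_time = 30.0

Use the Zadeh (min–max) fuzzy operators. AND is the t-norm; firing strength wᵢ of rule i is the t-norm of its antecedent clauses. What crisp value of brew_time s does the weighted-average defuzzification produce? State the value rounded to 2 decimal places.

R1 (z=29.0): fine=0.17, ¬low=1−0.47=0.53; AND[min(a, b)] → w = 0.17
R2 (z=24.0): coarse=0.72, high=0.79; AND[min(a, b)] → w = 0.72
R3 (z=30.0): fine=0.17, high=0.79; AND[min(a, b)] → w = 0.17
Weighted average = (0.17·29.0 + 0.72·24.0 + 0.17·30.0) / (0.17 + 0.72 + 0.17)
  = 27.3100 / 1.0600 = 25.76

25.76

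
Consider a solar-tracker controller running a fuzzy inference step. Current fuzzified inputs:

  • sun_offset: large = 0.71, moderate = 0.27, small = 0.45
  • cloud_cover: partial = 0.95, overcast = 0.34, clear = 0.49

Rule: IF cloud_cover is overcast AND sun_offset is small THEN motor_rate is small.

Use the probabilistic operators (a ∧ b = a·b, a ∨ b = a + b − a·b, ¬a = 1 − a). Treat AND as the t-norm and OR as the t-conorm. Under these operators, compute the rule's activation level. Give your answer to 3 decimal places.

0.153

firing strength: overcast=0.34, small=0.45; AND[a·b] → w = 0.1530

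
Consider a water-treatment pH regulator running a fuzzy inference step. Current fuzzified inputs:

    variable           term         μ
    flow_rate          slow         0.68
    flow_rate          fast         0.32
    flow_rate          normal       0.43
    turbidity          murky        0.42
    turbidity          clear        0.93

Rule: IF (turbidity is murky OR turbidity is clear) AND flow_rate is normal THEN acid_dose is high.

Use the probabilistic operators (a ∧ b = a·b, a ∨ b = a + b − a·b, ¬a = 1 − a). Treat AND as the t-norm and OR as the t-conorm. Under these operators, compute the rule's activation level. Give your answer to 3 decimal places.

firing strength: (murky=0.42 OR clear=0.93) = 0.9594; AND[a·b] with normal=0.43 → w = 0.4125

0.413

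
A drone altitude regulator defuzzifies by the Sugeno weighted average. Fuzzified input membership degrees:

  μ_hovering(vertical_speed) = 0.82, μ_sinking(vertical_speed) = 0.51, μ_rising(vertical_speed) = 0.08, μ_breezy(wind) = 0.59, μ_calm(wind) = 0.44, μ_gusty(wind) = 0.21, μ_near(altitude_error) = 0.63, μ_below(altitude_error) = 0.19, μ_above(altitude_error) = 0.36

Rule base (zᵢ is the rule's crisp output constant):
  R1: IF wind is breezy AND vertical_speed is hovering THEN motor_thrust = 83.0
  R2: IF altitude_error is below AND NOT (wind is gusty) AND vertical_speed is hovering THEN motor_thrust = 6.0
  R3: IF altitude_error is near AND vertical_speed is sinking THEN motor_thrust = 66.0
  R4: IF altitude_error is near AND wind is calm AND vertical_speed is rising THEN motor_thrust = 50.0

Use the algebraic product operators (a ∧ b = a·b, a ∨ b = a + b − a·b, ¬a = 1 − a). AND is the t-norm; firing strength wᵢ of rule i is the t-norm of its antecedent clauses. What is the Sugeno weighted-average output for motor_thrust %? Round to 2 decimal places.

R1 (z=83.0): breezy=0.59, hovering=0.82; AND[a·b] → w = 0.4838
R2 (z=6.0): below=0.19, ¬gusty=1−0.21=0.79, hovering=0.82; AND[a·b] → w = 0.1231
R3 (z=66.0): near=0.63, sinking=0.51; AND[a·b] → w = 0.3213
R4 (z=50.0): near=0.63, calm=0.44, rising=0.08; AND[a·b] → w = 0.0222
Weighted average = (0.4838·83.0 + 0.1231·6.0 + 0.3213·66.0 + 0.0222·50.0) / (0.4838 + 0.1231 + 0.3213 + 0.0222)
  = 63.2085 / 0.9504 = 66.51

66.51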